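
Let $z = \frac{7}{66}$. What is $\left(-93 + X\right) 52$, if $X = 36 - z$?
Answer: $- \frac{97994}{33} \approx -2969.5$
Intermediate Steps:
$z = \frac{7}{66}$ ($z = 7 \cdot \frac{1}{66} = \frac{7}{66} \approx 0.10606$)
$X = \frac{2369}{66}$ ($X = 36 - \frac{7}{66} = \frac{2369}{66} \approx 35.894$)
$\left(-93 + X\right) 52 = \left(-93 + \frac{2369}{66}\right) 52 = \left(- \frac{3769}{66}\right) 52 = - \frac{97994}{33}$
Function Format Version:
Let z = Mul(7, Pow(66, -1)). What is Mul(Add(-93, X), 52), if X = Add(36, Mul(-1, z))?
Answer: Rational(-97994, 33) ≈ -2969.5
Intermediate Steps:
z = Rational(7, 66) (z = Mul(7, Rational(1, 66)) = Rational(7, 66) ≈ 0.10606)
X = Rational(2369, 66) (X = Add(36, Mul(-1, Rational(7, 66))) = Add(36, Rational(-7, 66)) = Rational(2369, 66) ≈ 35.894)
Mul(Add(-93, X), 52) = Mul(Add(-93, Rational(2369, 66)), 52) = Mul(Rational(-3769, 66), 52) = Rational(-97994, 33)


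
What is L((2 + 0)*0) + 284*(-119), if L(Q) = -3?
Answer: -33799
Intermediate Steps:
L((2 + 0)*0) + 284*(-119) = -3 + 284*(-119) = -3 - 33796 = -33799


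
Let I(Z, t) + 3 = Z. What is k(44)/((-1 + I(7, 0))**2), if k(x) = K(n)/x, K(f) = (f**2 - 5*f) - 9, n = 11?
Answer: 19/132 ≈ 0.14394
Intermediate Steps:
I(Z, t) = -3 + Z
K(f) = -9 + f**2 - 5*f
k(x) = 57/x (k(x) = (-9 + 11**2 - 5*11)/x = (-9 + 121 - 55)/x = 57/x)
k(44)/((-1 + I(7, 0))**2) = (57/44)/((-1 + (-3 + 7))**2) = (57*(1/44))/((-1 + 4)**2) = 57/(44*(3**2)) = (57/44)/9 = (57/44)*(1/9) = 19/132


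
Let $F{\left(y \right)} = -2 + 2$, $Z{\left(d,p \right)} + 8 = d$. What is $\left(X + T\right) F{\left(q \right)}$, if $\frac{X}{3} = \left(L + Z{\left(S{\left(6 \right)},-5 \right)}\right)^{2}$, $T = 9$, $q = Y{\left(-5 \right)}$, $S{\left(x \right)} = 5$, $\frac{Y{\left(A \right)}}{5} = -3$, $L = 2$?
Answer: $0$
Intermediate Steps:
$Y{\left(A \right)} = -15$ ($Y{\left(A \right)} = 5 \left(-3\right) = -15$)
$Z{\left(d,p \right)} = -8 + d$
$q = -15$
$F{\left(y \right)} = 0$
$X = 3$ ($X = 3 \left(2 + \left(-8 + 5\right)\right)^{2} = 3 \left(2 - 3\right)^{2} = 3 \left(-1\right)^{2} = 3 \cdot 1 = 3$)
$\left(X + T\right) F{\left(q \right)} = \left(3 + 9\right) 0 = 12 \cdot 0 = 0$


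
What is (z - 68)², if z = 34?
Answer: 1156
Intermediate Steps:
(z - 68)² = (34 - 68)² = (-34)² = 1156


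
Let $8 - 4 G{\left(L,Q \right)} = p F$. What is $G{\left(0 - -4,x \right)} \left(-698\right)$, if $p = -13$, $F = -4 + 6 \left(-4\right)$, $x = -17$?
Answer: $62122$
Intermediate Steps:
$F = -28$ ($F = -4 - 24 = -28$)
$G{\left(L,Q \right)} = -89$ ($G{\left(L,Q \right)} = 2 - \frac{\left(-13\right) \left(-28\right)}{4} = 2 - 91 = -89$)
$G{\left(0 - -4,x \right)} \left(-698\right) = \left(-89\right) \left(-698\right) = 62122$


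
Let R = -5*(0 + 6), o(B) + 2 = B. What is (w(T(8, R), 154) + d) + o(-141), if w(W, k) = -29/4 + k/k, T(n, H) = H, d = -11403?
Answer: -46209/4 ≈ -11552.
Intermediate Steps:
o(B) = -2 + B
R = -30 (R = -5*6 = -30)
w(W, k) = -25/4 (w(W, k) = -29*1/4 + 1 = -29/4 + 1 = -25/4)
(w(T(8, R), 154) + d) + o(-141) = (-25/4 - 11403) + (-2 - 141) = -45637/4 - 143 = -46209/4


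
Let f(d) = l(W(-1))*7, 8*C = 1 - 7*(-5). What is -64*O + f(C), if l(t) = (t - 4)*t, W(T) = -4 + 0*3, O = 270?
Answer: -17056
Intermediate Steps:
W(T) = -4 (W(T) = -4 + 0 = -4)
l(t) = t*(-4 + t) (l(t) = (-4 + t)*t = t*(-4 + t))
C = 9/2 (C = (1 - 7*(-5))/8 = (1 + 35)/8 = (⅛)*36 = 9/2 ≈ 4.5000)
f(d) = 224 (f(d) = -4*(-4 - 4)*7 = -4*(-8)*7 = 32*7 = 224)
-64*O + f(C) = -64*270 + 224 = -17280 + 224 = -17056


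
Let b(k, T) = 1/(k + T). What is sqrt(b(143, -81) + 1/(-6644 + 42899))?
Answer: sqrt(81633715770)/2247810 ≈ 0.12711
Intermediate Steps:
b(k, T) = 1/(T + k)
sqrt(b(143, -81) + 1/(-6644 + 42899)) = sqrt(1/(-81 + 143) + 1/(-6644 + 42899)) = sqrt(1/62 + 1/36255) = sqrt(36317/2247810) = sqrt(81633715770)/2247810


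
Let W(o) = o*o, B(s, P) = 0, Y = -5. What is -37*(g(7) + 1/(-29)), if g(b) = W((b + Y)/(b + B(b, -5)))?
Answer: -2479/1421 ≈ -1.7445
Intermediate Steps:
W(o) = o²
g(b) = (-5 + b)²/b² (g(b) = ((b - 5)/(b + 0))² = ((-5 + b)/b)² = (-5 + b)²/b²)
-37*(g(7) + 1/(-29)) = -37*((-5 + 7)²/7² + 1/(-29)) = -37*((1/49)*2² - 1/29) = -37*((1/49)*4 - 1/29) = -37*(4/49 - 1/29) = -37*67/1421 = -2479/1421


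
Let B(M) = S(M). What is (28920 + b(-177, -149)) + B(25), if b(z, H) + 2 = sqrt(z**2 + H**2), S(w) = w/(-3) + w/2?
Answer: 173533/6 + sqrt(53530) ≈ 29154.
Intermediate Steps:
S(w) = w/6 (S(w) = w*(-1/3) + w*(1/2) = -w/3 + w/2 = w/6)
b(z, H) = -2 + sqrt(H**2 + z**2) (b(z, H) = -2 + sqrt(z**2 + H**2) = -2 + sqrt(H**2 + z**2))
B(M) = M/6
(28920 + b(-177, -149)) + B(25) = (28920 + (-2 + sqrt((-149)**2 + (-177)**2))) + (1/6)*25 = (28920 + (-2 + sqrt(22201 + 31329))) + 25/6 = (28920 + (-2 + sqrt(53530))) + 25/6 = (28918 + sqrt(53530)) + 25/6 = 173533/6 + sqrt(53530)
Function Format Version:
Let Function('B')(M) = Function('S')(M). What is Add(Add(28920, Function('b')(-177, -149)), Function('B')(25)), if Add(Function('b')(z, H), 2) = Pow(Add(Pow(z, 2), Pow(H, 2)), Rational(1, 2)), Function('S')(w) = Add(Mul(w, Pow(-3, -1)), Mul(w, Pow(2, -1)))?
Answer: Add(Rational(173533, 6), Pow(53530, Rational(1, 2))) ≈ 29154.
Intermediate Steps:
Function('S')(w) = Mul(Rational(1, 6), w) (Function('S')(w) = Add(Mul(w, Rational(-1, 3)), Mul(w, Rational(1, 2))) = Add(Mul(Rational(-1, 3), w), Mul(Rational(1, 2), w)) = Mul(Rational(1, 6), w))
Function('b')(z, H) = Add(-2, Pow(Add(Pow(H, 2), Pow(z, 2)), Rational(1, 2))) (Function('b')(z, H) = Add(-2, Pow(Add(Pow(z, 2), Pow(H, 2)), Rational(1, 2))) = Add(-2, Pow(Add(Pow(H, 2), Pow(z, 2)), Rational(1, 2))))
Function('B')(M) = Mul(Rational(1, 6), M)
Add(Add(28920, Function('b')(-177, -149)), Function('B')(25)) = Add(Add(28920, Add(-2, Pow(Add(Pow(-149, 2), Pow(-177, 2)), Rational(1, 2)))), Mul(Rational(1, 6), 25)) = Add(Add(28920, Add(-2, Pow(Add(22201, 31329), Rational(1, 2)))), Rational(25, 6)) = Add(Add(28920, Add(-2, Pow(53530, Rational(1, 2)))), Rational(25, 6)) = Add(Add(28918, Pow(53530, Rational(1, 2))), Rational(25, 6)) = Add(Rational(173533, 6), Pow(53530, Rational(1, 2)))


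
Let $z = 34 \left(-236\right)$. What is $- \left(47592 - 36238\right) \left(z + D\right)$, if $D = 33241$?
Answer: $-286313818$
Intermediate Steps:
$z = -8024$
$- \left(47592 - 36238\right) \left(z + D\right) = - \left(47592 - 36238\right) \left(-8024 + 33241\right) = - 11354 \cdot 25217 = \left(-1\right) 286313818 = -286313818$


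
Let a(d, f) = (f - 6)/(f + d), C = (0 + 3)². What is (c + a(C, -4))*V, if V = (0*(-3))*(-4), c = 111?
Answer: 0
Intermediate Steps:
V = 0 (V = 0*(-4) = 0)
C = 9 (C = 3² = 9)
a(d, f) = (-6 + f)/(d + f)
(c + a(C, -4))*V = (111 + (-6 - 4)/(9 - 4))*0 = (111 - 10/5)*0 = (111 + (⅕)*(-10))*0 = (111 - 2)*0 = 109*0 = 0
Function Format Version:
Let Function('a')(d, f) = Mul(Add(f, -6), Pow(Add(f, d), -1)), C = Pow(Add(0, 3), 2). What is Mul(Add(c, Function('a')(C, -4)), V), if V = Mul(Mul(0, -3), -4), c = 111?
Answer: 0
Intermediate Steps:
V = 0 (V = Mul(0, -4) = 0)
C = 9 (C = Pow(3, 2) = 9)
Function('a')(d, f) = Mul(Pow(Add(d, f), -1), Add(-6, f)) (Function('a')(d, f) = Mul(Add(-6, f), Pow(Add(d, f), -1)) = Mul(Pow(Add(d, f), -1), Add(-6, f)))
Mul(Add(c, Function('a')(C, -4)), V) = Mul(Add(111, Mul(Pow(Add(9, -4), -1), Add(-6, -4))), 0) = Mul(Add(111, Mul(Pow(5, -1), -10)), 0) = Mul(Add(111, Mul(Rational(1, 5), -10)), 0) = Mul(Add(111, -2), 0) = Mul(109, 0) = 0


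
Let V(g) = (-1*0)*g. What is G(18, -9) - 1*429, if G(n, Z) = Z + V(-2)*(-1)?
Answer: -438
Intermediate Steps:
V(g) = 0 (V(g) = 0*g = 0)
G(n, Z) = Z (G(n, Z) = Z + 0*(-1) = Z + 0 = Z)
G(18, -9) - 1*429 = -9 - 1*429 = -9 - 429 = -438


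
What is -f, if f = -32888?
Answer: 32888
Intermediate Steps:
-f = -1*(-32888) = 32888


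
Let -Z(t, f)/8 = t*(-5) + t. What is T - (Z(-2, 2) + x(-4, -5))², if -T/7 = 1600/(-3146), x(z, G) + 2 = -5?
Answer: -7923893/1573 ≈ -5037.4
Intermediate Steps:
x(z, G) = -7 (x(z, G) = -2 - 5 = -7)
Z(t, f) = 32*t (Z(t, f) = -8*(t*(-5) + t) = -8*(-5*t + t) = -(-32)*t = 32*t)
T = 5600/1573 (T = -11200/(-3146) = -11200*(-1)/3146 = -7*(-800/1573) = 5600/1573 ≈ 3.5601)
T - (Z(-2, 2) + x(-4, -5))² = 5600/1573 - (32*(-2) - 7)² = 5600/1573 - (-64 - 7)² = 5600/1573 - 1*(-71)² = 5600/1573 - 1*5041 = 5600/1573 - 5041 = -7923893/1573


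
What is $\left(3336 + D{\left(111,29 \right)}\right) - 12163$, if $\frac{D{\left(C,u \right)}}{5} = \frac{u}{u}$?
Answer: $-8822$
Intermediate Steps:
$D{\left(C,u \right)} = 5$ ($D{\left(C,u \right)} = 5 \frac{u}{u} = 5 \cdot 1 = 5$)
$\left(3336 + D{\left(111,29 \right)}\right) - 12163 = \left(3336 + 5\right) - 12163 = 3341 - 12163 = -8822$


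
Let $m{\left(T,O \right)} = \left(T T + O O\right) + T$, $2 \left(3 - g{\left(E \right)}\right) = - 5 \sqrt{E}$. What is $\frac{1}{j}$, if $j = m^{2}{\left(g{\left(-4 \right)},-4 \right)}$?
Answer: $- \frac{304}{380689} - \frac{105 i}{761378} \approx -0.00079855 - 0.00013791 i$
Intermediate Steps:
$g{\left(E \right)} = 3 + \frac{5 \sqrt{E}}{2}$ ($g{\left(E \right)} = 3 - \frac{\left(-5\right) \sqrt{E}}{2} = 3 + \frac{5 \sqrt{E}}{2}$)
$m{\left(T,O \right)} = T + O^{2} + T^{2}$ ($m{\left(T,O \right)} = \left(T^{2} + O^{2}\right) + T = \left(O^{2} + T^{2}\right) + T = T + O^{2} + T^{2}$)
$j = \left(19 + \left(3 + 5 i\right)^{2} + 5 i\right)^{2}$ ($j = \left(\left(3 + \frac{5 \sqrt{-4}}{2}\right) + \left(-4\right)^{2} + \left(3 + \frac{5 \sqrt{-4}}{2}\right)^{2}\right)^{2} = \left(\left(3 + \frac{5 \cdot 2 i}{2}\right) + 16 + \left(3 + \frac{5 \cdot 2 i}{2}\right)^{2}\right)^{2} = \left(\left(3 + 5 i\right) + 16 + \left(3 + 5 i\right)^{2}\right)^{2} = \left(19 + \left(3 + 5 i\right)^{2} + 5 i\right)^{2} \approx -1216.0 + 210.0 i$)
$\frac{1}{j} = \frac{1}{-1216 + 210 i} = \frac{-1216 - 210 i}{1522756}$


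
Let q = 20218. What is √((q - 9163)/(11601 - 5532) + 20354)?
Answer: √288258789/119 ≈ 142.67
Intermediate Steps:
√((q - 9163)/(11601 - 5532) + 20354) = √((20218 - 9163)/(11601 - 5532) + 20354) = √(11055/6069 + 20354) = √(11055*(1/6069) + 20354) = √(3685/2023 + 20354) = √(41179827/2023) = √288258789/119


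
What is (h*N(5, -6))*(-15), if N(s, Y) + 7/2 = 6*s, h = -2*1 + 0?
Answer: 795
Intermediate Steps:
h = -2 (h = -2 + 0 = -2)
N(s, Y) = -7/2 + 6*s
(h*N(5, -6))*(-15) = -2*(-7/2 + 6*5)*(-15) = -2*(-7/2 + 30)*(-15) = -2*53/2*(-15) = -53*(-15) = 795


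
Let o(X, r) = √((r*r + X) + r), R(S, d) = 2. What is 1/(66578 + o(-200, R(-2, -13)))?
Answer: 33289/2216315139 - I*√194/4432630278 ≈ 1.502e-5 - 3.1422e-9*I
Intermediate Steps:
o(X, r) = √(X + r + r²) (o(X, r) = √((r² + X) + r) = √((X + r²) + r) = √(X + r + r²))
1/(66578 + o(-200, R(-2, -13))) = 1/(66578 + √(-200 + 2 + 2²)) = 1/(66578 + √(-200 + 2 + 4)) = 1/(66578 + √(-194)) = 1/(66578 + I*√194)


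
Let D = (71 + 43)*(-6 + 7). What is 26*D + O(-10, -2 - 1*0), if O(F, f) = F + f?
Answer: 2952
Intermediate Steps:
D = 114 (D = 114*1 = 114)
26*D + O(-10, -2 - 1*0) = 26*114 + (-10 + (-2 - 1*0)) = 2964 + (-10 + (-2 + 0)) = 2964 + (-10 - 2) = 2964 - 12 = 2952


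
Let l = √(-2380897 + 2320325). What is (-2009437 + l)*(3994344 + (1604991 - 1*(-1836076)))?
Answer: -14940989973607 + 14870822*I*√15143 ≈ -1.4941e+13 + 1.83e+9*I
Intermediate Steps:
l = 2*I*√15143 (l = √(-60572) = 2*I*√15143 ≈ 246.11*I)
(-2009437 + l)*(3994344 + (1604991 - 1*(-1836076))) = (-2009437 + 2*I*√15143)*(3994344 + (1604991 - 1*(-1836076))) = (-2009437 + 2*I*√15143)*(3994344 + (1604991 + 1836076)) = (-2009437 + 2*I*√15143)*(3994344 + 3441067) = (-2009437 + 2*I*√15143)*7435411 = -14940989973607 + 14870822*I*√15143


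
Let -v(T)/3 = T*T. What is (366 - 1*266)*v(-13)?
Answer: -50700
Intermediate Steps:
v(T) = -3*T² (v(T) = -3*T*T = -3*T²)
(366 - 1*266)*v(-13) = (366 - 1*266)*(-3*(-13)²) = (366 - 266)*(-3*169) = 100*(-507) = -50700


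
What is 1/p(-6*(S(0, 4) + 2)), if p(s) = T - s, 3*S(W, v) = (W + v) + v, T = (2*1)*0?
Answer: 1/28 ≈ 0.035714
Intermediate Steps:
T = 0 (T = 2*0 = 0)
S(W, v) = W/3 + 2*v/3 (S(W, v) = ((W + v) + v)/3 = (W + 2*v)/3 = W/3 + 2*v/3)
p(s) = -s (p(s) = 0 - s = -s)
1/p(-6*(S(0, 4) + 2)) = 1/(-(-6)*(((1/3)*0 + (2/3)*4) + 2)) = 1/(-(-6)*((0 + 8/3) + 2)) = 1/(-(-6)*(8/3 + 2)) = 1/(-(-6)*14/3) = 1/(-1*(-28)) = 1/28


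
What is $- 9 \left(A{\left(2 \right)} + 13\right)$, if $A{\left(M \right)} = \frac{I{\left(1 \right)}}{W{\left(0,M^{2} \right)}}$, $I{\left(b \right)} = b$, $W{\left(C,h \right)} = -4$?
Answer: $- \frac{459}{4} \approx -114.75$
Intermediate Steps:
$A{\left(M \right)} = - \frac{1}{4}$ ($A{\left(M \right)} = 1 \frac{1}{-4} = 1 \left(- \frac{1}{4}\right) = - \frac{1}{4}$)
$- 9 \left(A{\left(2 \right)} + 13\right) = - 9 \left(- \frac{1}{4} + 13\right) = \left(-9\right) \frac{51}{4} = - \frac{459}{4}$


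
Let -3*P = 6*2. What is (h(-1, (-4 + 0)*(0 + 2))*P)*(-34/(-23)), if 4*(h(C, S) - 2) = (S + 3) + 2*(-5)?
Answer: 238/23 ≈ 10.348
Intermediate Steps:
h(C, S) = ¼ + S/4 (h(C, S) = 2 + ((S + 3) + 2*(-5))/4 = 2 + ((3 + S) - 10)/4 = 2 + (-7 + S)/4 = 2 + (-7/4 + S/4) = ¼ + S/4)
P = -4 (P = -2*2 = -⅓*12 = -4)
(h(-1, (-4 + 0)*(0 + 2))*P)*(-34/(-23)) = ((¼ + ((-4 + 0)*(0 + 2))/4)*(-4))*(-34/(-23)) = ((¼ + (-4*2)/4)*(-4))*(-34*(-1/23)) = ((¼ + (¼)*(-8))*(-4))*(34/23) = ((¼ - 2)*(-4))*(34/23) = -7/4*(-4)*(34/23) = 7*(34/23) = 238/23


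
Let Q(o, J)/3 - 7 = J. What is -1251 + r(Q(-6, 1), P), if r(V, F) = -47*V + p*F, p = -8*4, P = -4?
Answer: -2251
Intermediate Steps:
Q(o, J) = 21 + 3*J
p = -32
r(V, F) = -47*V - 32*F
-1251 + r(Q(-6, 1), P) = -1251 + (-47*(21 + 3*1) - 32*(-4)) = -1251 + (-47*(21 + 3) + 128) = -1251 + (-47*24 + 128) = -1251 + (-1128 + 128) = -1251 - 1000 = -2251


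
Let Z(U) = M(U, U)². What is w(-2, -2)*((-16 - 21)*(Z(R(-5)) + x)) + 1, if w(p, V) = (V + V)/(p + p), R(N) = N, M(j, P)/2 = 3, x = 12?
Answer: -1775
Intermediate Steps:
M(j, P) = 6 (M(j, P) = 2*3 = 6)
Z(U) = 36 (Z(U) = 6² = 36)
w(p, V) = V/p (w(p, V) = (2*V)/((2*p)) = (2*V)*(1/(2*p)) = V/p)
w(-2, -2)*((-16 - 21)*(Z(R(-5)) + x)) + 1 = (-2/(-2))*((-16 - 21)*(36 + 12)) + 1 = (-2*(-½))*(-37*48) + 1 = 1*(-1776) + 1 = -1776 + 1 = -1775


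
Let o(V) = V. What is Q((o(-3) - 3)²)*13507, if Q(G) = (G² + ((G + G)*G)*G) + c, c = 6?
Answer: 1277951298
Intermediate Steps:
Q(G) = 6 + G² + 2*G³ (Q(G) = (G² + ((G + G)*G)*G) + 6 = (G² + ((2*G)*G)*G) + 6 = (G² + (2*G²)*G) + 6 = (G² + 2*G³) + 6 = 6 + G² + 2*G³)
Q((o(-3) - 3)²)*13507 = (6 + ((-3 - 3)²)² + 2*((-3 - 3)²)³)*13507 = (6 + ((-6)²)² + 2*((-6)²)³)*13507 = (6 + 36² + 2*36³)*13507 = (6 + 1296 + 2*46656)*13507 = (6 + 1296 + 93312)*13507 = 94614*13507 = 1277951298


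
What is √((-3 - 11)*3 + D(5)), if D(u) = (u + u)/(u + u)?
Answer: I*√41 ≈ 6.4031*I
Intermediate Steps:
D(u) = 1 (D(u) = (2*u)/((2*u)) = (2*u)*(1/(2*u)) = 1)
√((-3 - 11)*3 + D(5)) = √((-3 - 11)*3 + 1) = √(-14*3 + 1) = √(-42 + 1) = √(-41) = I*√41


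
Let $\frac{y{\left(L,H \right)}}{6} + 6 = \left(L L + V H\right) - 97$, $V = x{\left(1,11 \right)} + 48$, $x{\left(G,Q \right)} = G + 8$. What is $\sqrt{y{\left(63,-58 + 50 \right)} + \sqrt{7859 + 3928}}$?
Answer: $\sqrt{20460 + \sqrt{11787}} \approx 143.42$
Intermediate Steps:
$x{\left(G,Q \right)} = 8 + G$
$V = 57$ ($V = \left(8 + 1\right) + 48 = 9 + 48 = 57$)
$y{\left(L,H \right)} = -618 + 6 L^{2} + 342 H$ ($y{\left(L,H \right)} = -36 + 6 \left(\left(L L + 57 H\right) - 97\right) = -36 + 6 \left(\left(L^{2} + 57 H\right) - 97\right) = -36 + 6 \left(-97 + L^{2} + 57 H\right) = -36 + \left(-582 + 6 L^{2} + 342 H\right) = -618 + 6 L^{2} + 342 H$)
$\sqrt{y{\left(63,-58 + 50 \right)} + \sqrt{7859 + 3928}} = \sqrt{\left(-618 + 6 \cdot 63^{2} + 342 \left(-58 + 50\right)\right) + \sqrt{7859 + 3928}} = \sqrt{\left(-618 + 6 \cdot 3969 + 342 \left(-8\right)\right) + \sqrt{11787}} = \sqrt{\left(-618 + 23814 - 2736\right) + \sqrt{11787}} = \sqrt{20460 + \sqrt{11787}}$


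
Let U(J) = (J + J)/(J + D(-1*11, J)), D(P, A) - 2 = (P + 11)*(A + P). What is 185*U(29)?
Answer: 10730/31 ≈ 346.13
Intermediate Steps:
D(P, A) = 2 + (11 + P)*(A + P) (D(P, A) = 2 + (P + 11)*(A + P) = 2 + (11 + P)*(A + P))
U(J) = 2*J/(2 + J) (U(J) = (J + J)/(J + (2 + (-1*11)² + 11*J + 11*(-1*11) + J*(-1*11))) = (2*J)/(J + (2 + (-11)² + 11*J + 11*(-11) + J*(-11))) = (2*J)/(J + (2 + 121 + 11*J - 121 - 11*J)) = (2*J)/(J + 2) = (2*J)/(2 + J) = 2*J/(2 + J))
185*U(29) = 185*(2*29/(2 + 29)) = 185*(2*29/31) = 185*(2*29*(1/31)) = 185*(58/31) = 10730/31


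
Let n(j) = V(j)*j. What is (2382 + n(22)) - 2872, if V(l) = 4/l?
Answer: -486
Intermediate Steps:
n(j) = 4 (n(j) = (4/j)*j = 4)
(2382 + n(22)) - 2872 = (2382 + 4) - 2872 = 2386 - 2872 = -486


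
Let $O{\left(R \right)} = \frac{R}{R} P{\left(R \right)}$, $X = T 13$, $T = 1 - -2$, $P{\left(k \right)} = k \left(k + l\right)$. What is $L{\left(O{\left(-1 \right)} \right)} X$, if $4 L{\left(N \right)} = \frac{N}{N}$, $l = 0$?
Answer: $\frac{39}{4} \approx 9.75$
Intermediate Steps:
$P{\left(k \right)} = k^{2}$ ($P{\left(k \right)} = k \left(k + 0\right) = k k = k^{2}$)
$T = 3$ ($T = 1 + 2 = 3$)
$X = 39$ ($X = 3 \cdot 13 = 39$)
$O{\left(R \right)} = R^{2}$ ($O{\left(R \right)} = \frac{R}{R} R^{2} = 1 R^{2} = R^{2}$)
$L{\left(N \right)} = \frac{1}{4}$ ($L{\left(N \right)} = \frac{N \frac{1}{N}}{4} = \frac{1}{4} \cdot 1 = \frac{1}{4}$)
$L{\left(O{\left(-1 \right)} \right)} X = \frac{1}{4} \cdot 39 = \frac{39}{4}$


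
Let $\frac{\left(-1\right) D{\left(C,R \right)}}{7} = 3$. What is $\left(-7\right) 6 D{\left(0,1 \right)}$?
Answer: $882$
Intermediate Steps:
$D{\left(C,R \right)} = -21$ ($D{\left(C,R \right)} = \left(-7\right) 3 = -21$)
$\left(-7\right) 6 D{\left(0,1 \right)} = \left(-7\right) 6 \left(-21\right) = \left(-42\right) \left(-21\right) = 882$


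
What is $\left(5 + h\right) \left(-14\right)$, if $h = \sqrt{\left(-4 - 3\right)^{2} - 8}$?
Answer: $-70 - 14 \sqrt{41} \approx -159.64$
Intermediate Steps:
$h = \sqrt{41}$ ($h = \sqrt{\left(-7\right)^{2} - 8} = \sqrt{49 - 8} = \sqrt{41} \approx 6.4031$)
$\left(5 + h\right) \left(-14\right) = \left(5 + \sqrt{41}\right) \left(-14\right) = -70 - 14 \sqrt{41}$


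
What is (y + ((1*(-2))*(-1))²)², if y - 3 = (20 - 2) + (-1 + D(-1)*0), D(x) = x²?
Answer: 576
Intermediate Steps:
y = 20 (y = 3 + ((20 - 2) + (-1 + (-1)²*0)) = 3 + (18 + (-1 + 1*0)) = 3 + (18 + (-1 + 0)) = 3 + (18 - 1) = 3 + 17 = 20)
(y + ((1*(-2))*(-1))²)² = (20 + ((1*(-2))*(-1))²)² = (20 + (-2*(-1))²)² = (20 + 2²)² = (20 + 4)² = 24² = 576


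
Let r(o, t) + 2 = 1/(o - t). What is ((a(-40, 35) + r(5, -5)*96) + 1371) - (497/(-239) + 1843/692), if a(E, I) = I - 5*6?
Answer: 986552819/826940 ≈ 1193.0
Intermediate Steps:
r(o, t) = -2 + 1/(o - t)
a(E, I) = -30 + I (a(E, I) = I - 30 = -30 + I)
((a(-40, 35) + r(5, -5)*96) + 1371) - (497/(-239) + 1843/692) = (((-30 + 35) + ((1 - 2*5 + 2*(-5))/(5 - 1*(-5)))*96) + 1371) - (497/(-239) + 1843/692) = ((5 + ((1 - 10 - 10)/(5 + 5))*96) + 1371) - (497*(-1/239) + 1843*(1/692)) = ((5 + (-19/10)*96) + 1371) - (-497/239 + 1843/692) = ((5 + ((⅒)*(-19))*96) + 1371) - 1*96553/165388 = ((5 - 19/10*96) + 1371) - 96553/165388 = ((5 - 912/5) + 1371) - 96553/165388 = (-887/5 + 1371) - 96553/165388 = 5968/5 - 96553/165388 = 986552819/826940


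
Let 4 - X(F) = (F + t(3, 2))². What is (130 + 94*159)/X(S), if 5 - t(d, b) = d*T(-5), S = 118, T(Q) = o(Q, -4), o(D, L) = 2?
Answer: -15076/13685 ≈ -1.1016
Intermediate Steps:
T(Q) = 2
t(d, b) = 5 - 2*d (t(d, b) = 5 - d*2 = 5 - 2*d)
X(F) = 4 - (-1 + F)² (X(F) = 4 - (F + (5 - 2*3))² = 4 - (F + (5 - 6))² = 4 - (F - 1)² = 4 - (-1 + F)²)
(130 + 94*159)/X(S) = (130 + 94*159)/(4 - (-1 + 118)²) = (130 + 14946)/(4 - 1*117²) = 15076/(4 - 1*13689) = 15076/(4 - 13689) = 15076/(-13685) = 15076*(-1/13685) = -15076/13685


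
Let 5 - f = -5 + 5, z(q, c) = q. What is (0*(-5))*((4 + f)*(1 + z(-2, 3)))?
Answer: 0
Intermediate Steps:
f = 5 (f = 5 - (-5 + 5) = 5 - 1*0 = 5 + 0 = 5)
(0*(-5))*((4 + f)*(1 + z(-2, 3))) = (0*(-5))*((4 + 5)*(1 - 2)) = 0*(9*(-1)) = 0*(-9) = 0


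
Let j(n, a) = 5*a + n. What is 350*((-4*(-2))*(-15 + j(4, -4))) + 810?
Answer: -85990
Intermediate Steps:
j(n, a) = n + 5*a
350*((-4*(-2))*(-15 + j(4, -4))) + 810 = 350*((-4*(-2))*(-15 + (4 + 5*(-4)))) + 810 = 350*(8*(-15 + (4 - 20))) + 810 = 350*(8*(-15 - 16)) + 810 = 350*(8*(-31)) + 810 = 350*(-248) + 810 = -86800 + 810 = -85990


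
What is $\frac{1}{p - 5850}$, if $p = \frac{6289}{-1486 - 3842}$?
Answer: $- \frac{5328}{31175089} \approx -0.00017091$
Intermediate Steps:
$p = - \frac{6289}{5328}$ ($p = \frac{6289}{-1486 - 3842} = \frac{6289}{-5328} = 6289 \left(- \frac{1}{5328}\right) = - \frac{6289}{5328} \approx -1.1804$)
$\frac{1}{p - 5850} = \frac{1}{- \frac{6289}{5328} - 5850} = \frac{1}{- \frac{31175089}{5328}} = - \frac{5328}{31175089}$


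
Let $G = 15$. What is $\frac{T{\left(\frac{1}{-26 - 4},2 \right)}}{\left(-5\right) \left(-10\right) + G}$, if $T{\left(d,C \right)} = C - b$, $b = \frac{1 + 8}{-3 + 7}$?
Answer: $- \frac{1}{260} \approx -0.0038462$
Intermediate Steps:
$b = \frac{9}{4} \approx 2.25$
$T{\left(d,C \right)} = - \frac{9}{4} + C$ ($T{\left(d,C \right)} = C - \frac{9}{4} = - \frac{9}{4} + C$)
$\frac{T{\left(\frac{1}{-26 - 4},2 \right)}}{\left(-5\right) \left(-10\right) + G} = \frac{- \frac{9}{4} + 2}{\left(-5\right) \left(-10\right) + 15} = - \frac{1}{4 \left(50 + 15\right)} = - \frac{1}{4 \cdot 65} = \left(- \frac{1}{4}\right) \frac{1}{65} = - \frac{1}{260}$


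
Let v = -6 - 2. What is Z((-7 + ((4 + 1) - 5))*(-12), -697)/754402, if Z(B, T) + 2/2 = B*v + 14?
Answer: -659/754402 ≈ -0.00087354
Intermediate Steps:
v = -8
Z(B, T) = 13 - 8*B (Z(B, T) = -1 + (B*(-8) + 14) = -1 + (-8*B + 14) = -1 + (14 - 8*B) = 13 - 8*B)
Z((-7 + ((4 + 1) - 5))*(-12), -697)/754402 = (13 - 8*(-7 + ((4 + 1) - 5))*(-12))/754402 = (13 - 8*(-7 + (5 - 5))*(-12))*(1/754402) = (13 - 8*(-7 + 0)*(-12))*(1/754402) = (13 - (-56)*(-12))*(1/754402) = (13 - 8*84)*(1/754402) = (13 - 672)*(1/754402) = -659*1/754402 = -659/754402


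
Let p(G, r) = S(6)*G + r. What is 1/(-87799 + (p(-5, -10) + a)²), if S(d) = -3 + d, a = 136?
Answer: -1/75478 ≈ -1.3249e-5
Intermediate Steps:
p(G, r) = r + 3*G (p(G, r) = (-3 + 6)*G + r = 3*G + r = r + 3*G)
1/(-87799 + (p(-5, -10) + a)²) = 1/(-87799 + ((-10 + 3*(-5)) + 136)²) = 1/(-87799 + ((-10 - 15) + 136)²) = 1/(-87799 + (-25 + 136)²) = 1/(-87799 + 111²) = 1/(-87799 + 12321) = 1/(-75478) = -1/75478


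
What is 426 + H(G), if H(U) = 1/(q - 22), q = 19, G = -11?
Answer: 1277/3 ≈ 425.67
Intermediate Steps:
H(U) = -1/3 (H(U) = 1/(19 - 22) = 1/(-3) = -1/3)
426 + H(G) = 426 - 1/3 = 1277/3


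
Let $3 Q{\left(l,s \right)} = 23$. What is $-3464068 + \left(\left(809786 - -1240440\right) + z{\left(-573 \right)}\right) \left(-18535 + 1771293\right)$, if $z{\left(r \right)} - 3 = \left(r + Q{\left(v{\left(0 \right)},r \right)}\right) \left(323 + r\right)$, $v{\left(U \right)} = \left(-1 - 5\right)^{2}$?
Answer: $\frac{11523824844542}{3} \approx 3.8413 \cdot 10^{12}$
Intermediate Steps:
$v{\left(U \right)} = 36$ ($v{\left(U \right)} = \left(-6\right)^{2} = 36$)
$Q{\left(l,s \right)} = \frac{23}{3}$ ($Q{\left(l,s \right)} = \frac{1}{3} \cdot 23 = \frac{23}{3}$)
$z{\left(r \right)} = 3 + \left(323 + r\right) \left(\frac{23}{3} + r\right)$ ($z{\left(r \right)} = 3 + \left(r + \frac{23}{3}\right) \left(323 + r\right) = 3 + \left(\frac{23}{3} + r\right) \left(323 + r\right) = 3 + \left(323 + r\right) \left(\frac{23}{3} + r\right)$)
$-3464068 + \left(\left(809786 - -1240440\right) + z{\left(-573 \right)}\right) \left(-18535 + 1771293\right) = -3464068 + \left(\left(809786 - -1240440\right) + \left(\frac{7438}{3} + \left(-573\right)^{2} + \frac{992}{3} \left(-573\right)\right)\right) \left(-18535 + 1771293\right) = -3464068 + \left(\left(809786 + 1240440\right) + \left(\frac{7438}{3} + 328329 - 189472\right)\right) 1752758 = -3464068 + \left(2050226 + \frac{424009}{3}\right) 1752758 = -3464068 + \frac{6574687}{3} \cdot 1752758 = -3464068 + \frac{11523835236746}{3} = \frac{11523824844542}{3}$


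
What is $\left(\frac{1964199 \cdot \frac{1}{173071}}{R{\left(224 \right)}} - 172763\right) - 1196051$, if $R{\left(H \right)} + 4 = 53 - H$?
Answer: $- \frac{41457853328149}{30287425} \approx -1.3688 \cdot 10^{6}$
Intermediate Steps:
$R{\left(H \right)} = 49 - H$ ($R{\left(H \right)} = -4 - \left(-53 + H\right) = 49 - H$)
$\left(\frac{1964199 \cdot \frac{1}{173071}}{R{\left(224 \right)}} - 172763\right) - 1196051 = \left(\frac{1964199 \cdot \frac{1}{173071}}{49 - 224} - 172763\right) - 1196051 = \left(\frac{1964199}{173071 \left(-175\right)} - 172763\right) - 1196051 = \left(\frac{1964199}{173071} \left(- \frac{1}{175}\right) - 172763\right) - 1196051 = \left(- \frac{1964199}{30287425} - 172763\right) - 1196051 = - \frac{5232548369474}{30287425} - 1196051 = - \frac{41457853328149}{30287425}$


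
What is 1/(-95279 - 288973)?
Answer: -1/384252 ≈ -2.6025e-6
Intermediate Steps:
1/(-95279 - 288973) = 1/(-384252) = -1/384252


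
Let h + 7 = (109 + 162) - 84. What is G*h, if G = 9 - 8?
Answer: 180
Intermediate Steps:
G = 1
h = 180 (h = -7 + ((109 + 162) - 84) = -7 + (271 - 84) = -7 + 187 = 180)
G*h = 1*180 = 180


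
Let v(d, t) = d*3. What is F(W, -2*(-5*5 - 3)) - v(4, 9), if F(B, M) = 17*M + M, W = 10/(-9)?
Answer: 996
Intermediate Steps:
W = -10/9 (W = 10*(-⅑) = -10/9 ≈ -1.1111)
v(d, t) = 3*d
F(B, M) = 18*M
F(W, -2*(-5*5 - 3)) - v(4, 9) = 18*(-2*(-5*5 - 3)) - 3*4 = 18*(-2*(-25 - 3)) - 1*12 = 18*(-2*(-28)) - 12 = 18*56 - 12 = 1008 - 12 = 996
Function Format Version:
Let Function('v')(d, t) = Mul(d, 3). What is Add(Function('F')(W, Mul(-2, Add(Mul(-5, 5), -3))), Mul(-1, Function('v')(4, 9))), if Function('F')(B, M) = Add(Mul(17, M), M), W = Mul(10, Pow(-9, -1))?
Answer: 996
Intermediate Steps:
W = Rational(-10, 9) (W = Mul(10, Rational(-1, 9)) = Rational(-10, 9) ≈ -1.1111)
Function('v')(d, t) = Mul(3, d)
Function('F')(B, M) = Mul(18, M)
Add(Function('F')(W, Mul(-2, Add(Mul(-5, 5), -3))), Mul(-1, Function('v')(4, 9))) = Add(Mul(18, Mul(-2, Add(Mul(-5, 5), -3))), Mul(-1, Mul(3, 4))) = Add(Mul(18, Mul(-2, Add(-25, -3))), Mul(-1, 12)) = Add(Mul(18, Mul(-2, -28)), -12) = Add(Mul(18, 56), -12) = Add(1008, -12) = 996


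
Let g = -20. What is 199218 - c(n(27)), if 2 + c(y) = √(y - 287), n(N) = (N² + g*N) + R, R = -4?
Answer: 199220 - I*√102 ≈ 1.9922e+5 - 10.1*I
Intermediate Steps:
n(N) = -4 + N² - 20*N (n(N) = (N² - 20*N) - 4 = -4 + N² - 20*N)
c(y) = -2 + √(-287 + y) (c(y) = -2 + √(y - 287) = -2 + √(-287 + y))
199218 - c(n(27)) = 199218 - (-2 + √(-287 + (-4 + 27² - 20*27))) = 199218 - (-2 + √(-287 + (-4 + 729 - 540))) = 199218 - (-2 + √(-287 + 185)) = 199218 - (-2 + √(-102)) = 199218 - (-2 + I*√102) = 199218 + (2 - I*√102) = 199220 - I*√102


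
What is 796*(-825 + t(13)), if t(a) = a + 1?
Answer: -645556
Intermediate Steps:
t(a) = 1 + a
796*(-825 + t(13)) = 796*(-825 + (1 + 13)) = 796*(-825 + 14) = 796*(-811) = -645556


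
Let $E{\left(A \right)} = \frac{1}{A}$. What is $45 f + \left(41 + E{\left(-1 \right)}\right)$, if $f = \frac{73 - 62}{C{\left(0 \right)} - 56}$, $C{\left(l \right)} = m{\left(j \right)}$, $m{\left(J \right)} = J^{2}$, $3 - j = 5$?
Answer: $\frac{1585}{52} \approx 30.481$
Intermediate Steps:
$j = -2$ ($j = 3 - 5 = -2$)
$C{\left(l \right)} = 4$ ($C{\left(l \right)} = \left(-2\right)^{2} = 4$)
$f = - \frac{11}{52}$ ($f = \frac{73 - 62}{4 - 56} = \frac{11}{-52} = 11 \left(- \frac{1}{52}\right) = - \frac{11}{52} \approx -0.21154$)
$45 f + \left(41 + E{\left(-1 \right)}\right) = 45 \left(- \frac{11}{52}\right) + \left(41 + \frac{1}{-1}\right) = - \frac{495}{52} + \left(41 - 1\right) = - \frac{495}{52} + 40 = \frac{1585}{52}$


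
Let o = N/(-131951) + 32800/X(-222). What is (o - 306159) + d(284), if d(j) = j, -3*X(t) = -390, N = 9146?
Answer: -524253977243/1715363 ≈ -3.0562e+5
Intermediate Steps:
X(t) = 130 (X(t) = -⅓*(-390) = 130)
o = 432680382/1715363 (o = 9146/(-131951) + 32800/130 = 9146*(-1/131951) + 32800*(1/130) = -9146/131951 + 3280/13 = 432680382/1715363 ≈ 252.24)
(o - 306159) + d(284) = (432680382/1715363 - 306159) + 284 = -524741140335/1715363 + 284 = -524253977243/1715363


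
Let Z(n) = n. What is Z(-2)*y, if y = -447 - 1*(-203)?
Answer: 488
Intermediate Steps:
y = -244 (y = -447 + 203 = -244)
Z(-2)*y = -2*(-244) = 488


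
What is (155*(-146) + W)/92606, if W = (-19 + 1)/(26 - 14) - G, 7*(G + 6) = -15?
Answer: -316727/1296484 ≈ -0.24430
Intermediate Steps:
G = -57/7 (G = -6 + (⅐)*(-15) = -6 - 15/7 = -57/7 ≈ -8.1429)
W = 93/14 (W = (-19 + 1)/(26 - 14) - 1*(-57/7) = -18/12 + 57/7 = -18*1/12 + 57/7 = -3/2 + 57/7 = 93/14 ≈ 6.6429)
(155*(-146) + W)/92606 = (155*(-146) + 93/14)/92606 = (-22630 + 93/14)*(1/92606) = -316727/14*1/92606 = -316727/1296484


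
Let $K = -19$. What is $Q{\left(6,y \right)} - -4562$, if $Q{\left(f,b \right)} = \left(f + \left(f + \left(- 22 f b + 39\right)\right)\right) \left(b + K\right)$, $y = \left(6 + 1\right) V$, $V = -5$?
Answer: $-247672$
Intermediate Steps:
$y = -35$ ($y = \left(6 + 1\right) \left(-5\right) = 7 \left(-5\right) = -35$)
$Q{\left(f,b \right)} = \left(-19 + b\right) \left(39 + 2 f - 22 b f\right)$ ($Q{\left(f,b \right)} = \left(f + \left(f + \left(- 22 f b + 39\right)\right)\right) \left(b - 19\right) = \left(f - \left(-39 - f + 22 b f\right)\right) \left(-19 + b\right) = \left(f + \left(39 + f - 22 b f\right)\right) \left(-19 + b\right) = \left(39 + 2 f - 22 b f\right) \left(-19 + b\right) = \left(-19 + b\right) \left(39 + 2 f - 22 b f\right)$)
$Q{\left(6,y \right)} - -4562 = \left(-741 - 228 + 39 \left(-35\right) - 132 \left(-35\right)^{2} + 420 \left(-35\right) 6\right) - -4562 = \left(-741 - 228 - 1365 - 132 \cdot 1225 - 88200\right) + 4562 = \left(-741 - 228 - 1365 - 161700 - 88200\right) + 4562 = -252234 + 4562 = -247672$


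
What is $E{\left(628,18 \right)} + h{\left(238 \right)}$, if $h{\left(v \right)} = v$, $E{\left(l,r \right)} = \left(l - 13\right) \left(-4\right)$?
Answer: $-2222$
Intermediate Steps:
$E{\left(l,r \right)} = 52 - 4 l$ ($E{\left(l,r \right)} = \left(-13 + l\right) \left(-4\right) = 52 - 4 l$)
$E{\left(628,18 \right)} + h{\left(238 \right)} = \left(52 - 2512\right) + 238 = -2460 + 238 = -2222$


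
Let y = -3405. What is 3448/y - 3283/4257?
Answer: -8618917/4831695 ≈ -1.7838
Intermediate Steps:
3448/y - 3283/4257 = 3448/(-3405) - 3283/4257 = 3448*(-1/3405) - 3283*1/4257 = -3448/3405 - 3283/4257 = -8618917/4831695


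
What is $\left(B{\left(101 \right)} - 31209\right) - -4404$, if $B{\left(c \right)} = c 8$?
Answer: $-25997$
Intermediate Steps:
$B{\left(c \right)} = 8 c$
$\left(B{\left(101 \right)} - 31209\right) - -4404 = \left(8 \cdot 101 - 31209\right) - -4404 = \left(808 - 31209\right) + \left(-10578 + 14982\right) = -30401 + 4404 = -25997$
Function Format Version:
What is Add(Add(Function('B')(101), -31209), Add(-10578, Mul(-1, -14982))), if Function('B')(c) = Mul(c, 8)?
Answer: -25997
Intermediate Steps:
Function('B')(c) = Mul(8, c)
Add(Add(Function('B')(101), -31209), Add(-10578, Mul(-1, -14982))) = Add(Add(Mul(8, 101), -31209), Add(-10578, Mul(-1, -14982))) = Add(Add(808, -31209), Add(-10578, 14982)) = Add(-30401, 4404) = -25997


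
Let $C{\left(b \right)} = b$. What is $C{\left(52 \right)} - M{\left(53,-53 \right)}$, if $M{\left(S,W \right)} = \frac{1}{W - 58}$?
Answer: $\frac{5773}{111} \approx 52.009$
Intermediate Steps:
$M{\left(S,W \right)} = \frac{1}{-58 + W}$
$C{\left(52 \right)} - M{\left(53,-53 \right)} = 52 - \frac{1}{-58 - 53} = 52 - \frac{1}{-111} = 52 - - \frac{1}{111} = 52 + \frac{1}{111} = \frac{5773}{111}$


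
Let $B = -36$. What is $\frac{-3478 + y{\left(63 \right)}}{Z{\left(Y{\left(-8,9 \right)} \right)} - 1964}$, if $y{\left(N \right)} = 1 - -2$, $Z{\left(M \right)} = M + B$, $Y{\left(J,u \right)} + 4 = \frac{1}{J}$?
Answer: $\frac{27800}{16033} \approx 1.7339$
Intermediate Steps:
$Y{\left(J,u \right)} = -4 + \frac{1}{J}$
$Z{\left(M \right)} = -36 + M$ ($Z{\left(M \right)} = M - 36 = -36 + M$)
$y{\left(N \right)} = 3$ ($y{\left(N \right)} = 1 + 2 = 3$)
$\frac{-3478 + y{\left(63 \right)}}{Z{\left(Y{\left(-8,9 \right)} \right)} - 1964} = \frac{-3478 + 3}{\left(-36 - \left(4 - \frac{1}{-8}\right)\right) - 1964} = - \frac{3475}{\left(-36 - \frac{33}{8}\right) - 1964} = - \frac{3475}{- \frac{321}{8} - 1964} = - \frac{3475}{- \frac{16033}{8}} = \left(-3475\right) \left(- \frac{8}{16033}\right) = \frac{27800}{16033}$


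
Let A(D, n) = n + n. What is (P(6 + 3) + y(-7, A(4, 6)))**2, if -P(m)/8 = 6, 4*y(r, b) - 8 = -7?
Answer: 36481/16 ≈ 2280.1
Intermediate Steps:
A(D, n) = 2*n
y(r, b) = 1/4 (y(r, b) = 2 + (1/4)*(-7) = 2 - 7/4 = 1/4)
P(m) = -48 (P(m) = -8*6 = -48)
(P(6 + 3) + y(-7, A(4, 6)))**2 = (-48 + 1/4)**2 = (-191/4)**2 = 36481/16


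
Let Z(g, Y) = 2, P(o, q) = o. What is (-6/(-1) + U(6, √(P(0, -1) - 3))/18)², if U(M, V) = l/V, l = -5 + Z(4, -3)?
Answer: (108 + I*√3)²/324 ≈ 35.991 + 1.1547*I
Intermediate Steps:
l = -3 (l = -5 + 2 = -3)
U(M, V) = -3/V
(-6/(-1) + U(6, √(P(0, -1) - 3))/18)² = (-6/(-1) - 3/√(0 - 3)/18)² = (-6*(-1) - 3*(-I*√3/3)*(1/18))² = (6 - 3*(-I*√3/3)*(1/18))² = (6 - (-1)*I*√3*(1/18))² = (6 + (I*√3)*(1/18))² = (6 + I*√3/18)²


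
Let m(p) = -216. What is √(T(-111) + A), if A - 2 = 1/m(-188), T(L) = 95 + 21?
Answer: √152922/36 ≈ 10.863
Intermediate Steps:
T(L) = 116
A = 431/216 (A = 2 + 1/(-216) = 2 - 1/216 = 431/216 ≈ 1.9954)
√(T(-111) + A) = √(116 + 431/216) = √(25487/216) = √152922/36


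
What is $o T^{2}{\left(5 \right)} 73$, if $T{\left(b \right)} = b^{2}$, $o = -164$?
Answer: $-7482500$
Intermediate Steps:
$o T^{2}{\left(5 \right)} 73 = - 164 \left(5^{2}\right)^{2} \cdot 73 = - 164 \cdot 25^{2} \cdot 73 = \left(-164\right) 625 \cdot 73 = \left(-102500\right) 73 = -7482500$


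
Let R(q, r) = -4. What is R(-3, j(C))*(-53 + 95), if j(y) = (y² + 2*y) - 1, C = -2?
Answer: -168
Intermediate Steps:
j(y) = -1 + y² + 2*y
R(-3, j(C))*(-53 + 95) = -4*(-53 + 95) = -4*42 = -168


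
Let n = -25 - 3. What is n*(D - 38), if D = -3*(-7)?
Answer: 476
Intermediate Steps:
n = -28
D = 21
n*(D - 38) = -28*(21 - 38) = -28*(-17) = 476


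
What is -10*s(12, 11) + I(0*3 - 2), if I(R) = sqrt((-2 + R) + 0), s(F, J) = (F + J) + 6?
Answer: -290 + 2*I ≈ -290.0 + 2.0*I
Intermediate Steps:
s(F, J) = 6 + F + J
I(R) = sqrt(-2 + R)
-10*s(12, 11) + I(0*3 - 2) = -10*(6 + 12 + 11) + sqrt(-2 + (0*3 - 2)) = -10*29 + sqrt(-2 + (0 - 2)) = -290 + sqrt(-2 - 2) = -290 + sqrt(-4) = -290 + 2*I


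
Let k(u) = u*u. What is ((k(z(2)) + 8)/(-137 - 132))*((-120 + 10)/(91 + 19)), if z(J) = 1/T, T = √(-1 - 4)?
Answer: 39/1345 ≈ 0.028996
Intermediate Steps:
T = I*√5 (T = √(-5) = I*√5 ≈ 2.2361*I)
z(J) = -I*√5/5 (z(J) = 1/(I*√5) = -I*√5/5)
k(u) = u²
((k(z(2)) + 8)/(-137 - 132))*((-120 + 10)/(91 + 19)) = (((-I*√5/5)² + 8)/(-137 - 132))*((-120 + 10)/(91 + 19)) = ((-⅕ + 8)/(-269))*(-110/110) = ((39/5)*(-1/269))*(-110*1/110) = -39/1345*(-1) = 39/1345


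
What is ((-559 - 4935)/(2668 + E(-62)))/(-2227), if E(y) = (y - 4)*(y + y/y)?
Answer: 2747/7453769 ≈ 0.00036854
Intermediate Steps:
E(y) = (1 + y)*(-4 + y) (E(y) = (-4 + y)*(y + 1) = (-4 + y)*(1 + y) = (1 + y)*(-4 + y))
((-559 - 4935)/(2668 + E(-62)))/(-2227) = ((-559 - 4935)/(2668 + (-4 + (-62)² - 3*(-62))))/(-2227) = -5494/(2668 + (-4 + 3844 + 186))*(-1/2227) = -5494/(2668 + 4026)*(-1/2227) = -5494/6694*(-1/2227) = -5494*1/6694*(-1/2227) = -2747/3347*(-1/2227) = 2747/7453769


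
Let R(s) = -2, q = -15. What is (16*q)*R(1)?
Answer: 480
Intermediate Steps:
(16*q)*R(1) = (16*(-15))*(-2) = -240*(-2) = 480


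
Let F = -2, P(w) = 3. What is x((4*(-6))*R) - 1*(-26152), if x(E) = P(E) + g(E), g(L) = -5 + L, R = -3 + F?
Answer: 26270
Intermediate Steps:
R = -5 (R = -3 - 2 = -5)
x(E) = -2 + E (x(E) = 3 + (-5 + E) = -2 + E)
x((4*(-6))*R) - 1*(-26152) = (-2 + (4*(-6))*(-5)) - 1*(-26152) = (-2 - 24*(-5)) + 26152 = (-2 + 120) + 26152 = 118 + 26152 = 26270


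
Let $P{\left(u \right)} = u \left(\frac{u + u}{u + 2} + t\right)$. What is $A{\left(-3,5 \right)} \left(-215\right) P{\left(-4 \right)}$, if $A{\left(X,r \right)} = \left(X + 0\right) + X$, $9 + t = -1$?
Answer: $30960$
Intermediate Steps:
$t = -10$ ($t = -9 - 1 = -10$)
$A{\left(X,r \right)} = 2 X$ ($A{\left(X,r \right)} = X + X = 2 X$)
$P{\left(u \right)} = u \left(-10 + \frac{2 u}{2 + u}\right)$ ($P{\left(u \right)} = u \left(\frac{u + u}{u + 2} - 10\right) = u \left(\frac{2 u}{2 + u} - 10\right) = u \left(-10 + \frac{2 u}{2 + u}\right)$)
$A{\left(-3,5 \right)} \left(-215\right) P{\left(-4 \right)} = 2 \left(-3\right) \left(-215\right) \left(\left(-4\right) \left(-4\right) \frac{1}{2 - 4} \left(5 + 2 \left(-4\right)\right)\right) = \left(-6\right) \left(-215\right) \left(\left(-4\right) \left(-4\right) \frac{1}{-2} \left(5 - 8\right)\right) = 1290 \left(\left(-4\right) \left(-4\right) \left(- \frac{1}{2}\right) \left(-3\right)\right) = 1290 \cdot 24 = 30960$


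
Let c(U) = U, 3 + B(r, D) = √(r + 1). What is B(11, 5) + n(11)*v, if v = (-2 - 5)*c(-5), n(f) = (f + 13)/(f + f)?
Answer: 387/11 + 2*√3 ≈ 38.646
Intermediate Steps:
B(r, D) = -3 + √(1 + r) (B(r, D) = -3 + √(r + 1) = -3 + √(1 + r))
n(f) = (13 + f)/(2*f) (n(f) = (13 + f)/((2*f)) = (13 + f)*(1/(2*f)) = (13 + f)/(2*f))
v = 35 (v = (-2 - 5)*(-5) = -7*(-5) = 35)
B(11, 5) + n(11)*v = (-3 + √(1 + 11)) + ((½)*(13 + 11)/11)*35 = (-3 + √12) + ((½)*(1/11)*24)*35 = (-3 + 2*√3) + (12/11)*35 = (-3 + 2*√3) + 420/11 = 387/11 + 2*√3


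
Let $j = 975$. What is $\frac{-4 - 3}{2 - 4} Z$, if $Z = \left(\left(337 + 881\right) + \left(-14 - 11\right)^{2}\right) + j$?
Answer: $9863$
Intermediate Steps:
$Z = 2818$ ($Z = \left(\left(337 + 881\right) + \left(-14 - 11\right)^{2}\right) + 975 = \left(1218 + \left(-25\right)^{2}\right) + 975 = \left(1218 + 625\right) + 975 = 1843 + 975 = 2818$)
$\frac{-4 - 3}{2 - 4} Z = \frac{-4 - 3}{2 - 4} \cdot 2818 = - \frac{7}{-2} \cdot 2818 = \left(-7\right) \left(- \frac{1}{2}\right) 2818 = \frac{7}{2} \cdot 2818 = 9863$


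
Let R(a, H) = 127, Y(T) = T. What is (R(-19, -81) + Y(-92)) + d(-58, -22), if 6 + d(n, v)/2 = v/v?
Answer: 25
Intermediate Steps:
d(n, v) = -10 (d(n, v) = -12 + 2*(v/v) = -12 + 2*1 = -12 + 2 = -10)
(R(-19, -81) + Y(-92)) + d(-58, -22) = (127 - 92) - 10 = 35 - 10 = 25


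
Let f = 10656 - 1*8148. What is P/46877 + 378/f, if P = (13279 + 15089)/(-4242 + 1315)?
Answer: 8632307853/57353353222 ≈ 0.15051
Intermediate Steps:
f = 2508 (f = 10656 - 8148 = 2508)
P = -28368/2927 (P = 28368/(-2927) = 28368*(-1/2927) = -28368/2927 ≈ -9.6918)
P/46877 + 378/f = -28368/2927/46877 + 378/2508 = -28368/2927*1/46877 + 378*(1/2508) = -28368/137208979 + 63/418 = 8632307853/57353353222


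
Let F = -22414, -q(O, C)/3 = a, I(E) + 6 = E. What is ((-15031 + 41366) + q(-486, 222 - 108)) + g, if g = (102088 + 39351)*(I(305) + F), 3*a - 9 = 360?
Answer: -3127897519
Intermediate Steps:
a = 123 (a = 3 + (⅓)*360 = 3 + 120 = 123)
I(E) = -6 + E
q(O, C) = -369 (q(O, C) = -3*123 = -369)
g = -3127923485 (g = (102088 + 39351)*((-6 + 305) - 22414) = 141439*(299 - 22414) = 141439*(-22115) = -3127923485)
((-15031 + 41366) + q(-486, 222 - 108)) + g = ((-15031 + 41366) - 369) - 3127923485 = (26335 - 369) - 3127923485 = 25966 - 3127923485 = -3127897519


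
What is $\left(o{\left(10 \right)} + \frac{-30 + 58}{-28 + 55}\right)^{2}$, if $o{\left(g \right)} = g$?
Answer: $\frac{88804}{729} \approx 121.82$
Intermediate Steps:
$\left(o{\left(10 \right)} + \frac{-30 + 58}{-28 + 55}\right)^{2} = \left(10 + \frac{-30 + 58}{-28 + 55}\right)^{2} = \left(10 + \frac{28}{27}\right)^{2} = \left(\frac{298}{27}\right)^{2} = \frac{88804}{729}$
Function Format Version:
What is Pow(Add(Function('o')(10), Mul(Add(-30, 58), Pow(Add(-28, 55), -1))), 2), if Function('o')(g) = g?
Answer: Rational(88804, 729) ≈ 121.82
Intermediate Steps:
Pow(Add(Function('o')(10), Mul(Add(-30, 58), Pow(Add(-28, 55), -1))), 2) = Pow(Add(10, Mul(Add(-30, 58), Pow(Add(-28, 55), -1))), 2) = Pow(Add(10, Mul(28, Pow(27, -1))), 2) = Pow(Add(10, Mul(28, Rational(1, 27))), 2) = Pow(Add(10, Rational(28, 27)), 2) = Pow(Rational(298, 27), 2) = Rational(88804, 729)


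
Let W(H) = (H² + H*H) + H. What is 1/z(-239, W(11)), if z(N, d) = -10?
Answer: -⅒ ≈ -0.10000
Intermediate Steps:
W(H) = H + 2*H² (W(H) = (H² + H²) + H = 2*H² + H = H + 2*H²)
1/z(-239, W(11)) = 1/(-10) = -⅒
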